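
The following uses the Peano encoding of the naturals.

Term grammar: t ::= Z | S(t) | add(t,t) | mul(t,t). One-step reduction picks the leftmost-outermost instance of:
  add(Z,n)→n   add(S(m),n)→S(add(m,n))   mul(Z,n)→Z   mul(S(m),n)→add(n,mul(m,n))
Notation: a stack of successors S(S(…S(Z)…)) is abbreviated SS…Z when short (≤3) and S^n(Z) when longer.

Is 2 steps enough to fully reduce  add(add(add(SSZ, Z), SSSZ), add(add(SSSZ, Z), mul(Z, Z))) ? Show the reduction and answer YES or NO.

Answer: NO — after 2 steps the term is add(S(add(add(SZ, Z), SSSZ)), add(add(SSSZ, Z), mul(Z, Z))), not yet normal

Reduction:
  start: add(add(add(SSZ, Z), SSSZ), add(add(SSSZ, Z), mul(Z, Z)))
  [1] add(add(S(add(SZ, Z)), SSSZ), add(add(SSSZ, Z), mul(Z, Z)))
  [2] add(S(add(add(SZ, Z), SSSZ)), add(add(SSSZ, Z), mul(Z, Z)))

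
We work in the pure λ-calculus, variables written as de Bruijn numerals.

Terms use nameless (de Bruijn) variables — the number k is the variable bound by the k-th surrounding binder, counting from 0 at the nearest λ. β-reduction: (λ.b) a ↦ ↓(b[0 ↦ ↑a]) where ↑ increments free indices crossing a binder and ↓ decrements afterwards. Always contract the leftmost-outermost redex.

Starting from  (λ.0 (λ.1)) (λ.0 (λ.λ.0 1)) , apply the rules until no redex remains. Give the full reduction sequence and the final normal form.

  start: (λ.0 (λ.1)) (λ.0 (λ.λ.0 1))
  step 1: (λ.0 (λ.λ.0 1)) (λ.λ.0 (λ.λ.0 1))
  step 2: (λ.λ.0 (λ.λ.0 1)) (λ.λ.0 1)
  step 3: λ.0 (λ.λ.0 1)

Answer: normal form = λ.0 (λ.λ.0 1)  (in 3 steps)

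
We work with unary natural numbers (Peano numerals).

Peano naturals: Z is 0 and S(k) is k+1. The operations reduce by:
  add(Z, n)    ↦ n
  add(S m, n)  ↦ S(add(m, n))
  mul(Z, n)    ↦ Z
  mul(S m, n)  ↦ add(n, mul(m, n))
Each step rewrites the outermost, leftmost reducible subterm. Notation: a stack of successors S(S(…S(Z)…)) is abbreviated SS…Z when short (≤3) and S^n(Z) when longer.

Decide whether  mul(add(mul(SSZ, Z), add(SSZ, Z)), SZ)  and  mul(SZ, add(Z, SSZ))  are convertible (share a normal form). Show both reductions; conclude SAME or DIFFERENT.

Term A:
  start: mul(add(mul(SSZ, Z), add(SSZ, Z)), SZ)
  step 1: mul(add(add(Z, mul(SZ, Z)), add(SSZ, Z)), SZ)
  step 2: mul(add(mul(SZ, Z), add(SSZ, Z)), SZ)
  step 3: mul(add(add(Z, mul(Z, Z)), add(SSZ, Z)), SZ)
  step 4: mul(add(mul(Z, Z), add(SSZ, Z)), SZ)
  step 5: mul(add(Z, add(SSZ, Z)), SZ)
  step 6: mul(add(SSZ, Z), SZ)
  step 7: mul(S(add(SZ, Z)), SZ)
  step 8: add(SZ, mul(add(SZ, Z), SZ))
  step 9: S(add(Z, mul(add(SZ, Z), SZ)))
  step 10: S(mul(add(SZ, Z), SZ))
  step 11: S(mul(S(add(Z, Z)), SZ))
  step 12: S(add(SZ, mul(add(Z, Z), SZ)))
  step 13: S(S(add(Z, mul(add(Z, Z), SZ))))
  step 14: S(S(mul(add(Z, Z), SZ)))
  step 15: S(S(mul(Z, SZ)))
  step 16: SSZ

Term B:
  start: mul(SZ, add(Z, SSZ))
  step 1: add(add(Z, SSZ), mul(Z, add(Z, SSZ)))
  step 2: add(SSZ, mul(Z, add(Z, SSZ)))
  step 3: S(add(SZ, mul(Z, add(Z, SSZ))))
  step 4: S(S(add(Z, mul(Z, add(Z, SSZ)))))
  step 5: S(S(mul(Z, add(Z, SSZ))))
  step 6: SSZ

Answer: SAME — A ⇓ SSZ, B ⇓ SSZ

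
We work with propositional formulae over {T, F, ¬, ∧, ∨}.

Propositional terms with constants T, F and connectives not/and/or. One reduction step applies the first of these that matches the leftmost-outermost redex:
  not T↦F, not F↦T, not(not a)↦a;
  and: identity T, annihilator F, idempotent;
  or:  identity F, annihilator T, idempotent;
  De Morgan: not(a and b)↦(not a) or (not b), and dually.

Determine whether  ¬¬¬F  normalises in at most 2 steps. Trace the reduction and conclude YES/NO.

  start: ¬¬¬F
  [1] ¬F
  [2] T

Answer: YES — reaches normal form T in 2 ≤ 2 steps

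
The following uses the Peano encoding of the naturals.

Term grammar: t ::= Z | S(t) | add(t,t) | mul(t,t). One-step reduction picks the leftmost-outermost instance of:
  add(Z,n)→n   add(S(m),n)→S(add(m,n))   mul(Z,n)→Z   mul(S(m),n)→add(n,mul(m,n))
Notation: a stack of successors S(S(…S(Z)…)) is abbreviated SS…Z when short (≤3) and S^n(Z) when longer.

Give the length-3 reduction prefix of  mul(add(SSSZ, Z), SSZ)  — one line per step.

Answer: after 3 steps: S(add(SZ, mul(add(SSZ, Z), SSZ)))

Reduction:
  start: mul(add(SSSZ, Z), SSZ)
  step 1: mul(S(add(SSZ, Z)), SSZ)
  step 2: add(SSZ, mul(add(SSZ, Z), SSZ))
  step 3: S(add(SZ, mul(add(SSZ, Z), SSZ)))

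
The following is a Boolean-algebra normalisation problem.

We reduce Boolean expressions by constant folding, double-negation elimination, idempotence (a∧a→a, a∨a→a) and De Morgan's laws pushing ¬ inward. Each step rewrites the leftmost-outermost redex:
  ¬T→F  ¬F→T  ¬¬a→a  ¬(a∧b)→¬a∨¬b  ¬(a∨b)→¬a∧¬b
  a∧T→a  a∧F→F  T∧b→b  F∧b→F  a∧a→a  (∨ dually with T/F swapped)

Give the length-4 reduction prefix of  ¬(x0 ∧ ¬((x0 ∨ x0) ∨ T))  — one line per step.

Answer: after 4 steps: T

Working:
  start: ¬(x0 ∧ ¬((x0 ∨ x0) ∨ T))
  step 1: ¬x0 ∨ ¬¬((x0 ∨ x0) ∨ T)
  step 2: ¬x0 ∨ ((x0 ∨ x0) ∨ T)
  step 3: ¬x0 ∨ T
  step 4: T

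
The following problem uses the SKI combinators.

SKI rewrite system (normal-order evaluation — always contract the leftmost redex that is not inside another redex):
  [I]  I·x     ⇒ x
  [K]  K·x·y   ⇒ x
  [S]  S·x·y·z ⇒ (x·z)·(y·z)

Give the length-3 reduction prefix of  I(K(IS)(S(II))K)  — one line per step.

  start: I(K(IS)(S(II))K)
  →1  K(IS)(S(II))K
  →2  ISK
  →3  SK

Answer: after 3 steps: SK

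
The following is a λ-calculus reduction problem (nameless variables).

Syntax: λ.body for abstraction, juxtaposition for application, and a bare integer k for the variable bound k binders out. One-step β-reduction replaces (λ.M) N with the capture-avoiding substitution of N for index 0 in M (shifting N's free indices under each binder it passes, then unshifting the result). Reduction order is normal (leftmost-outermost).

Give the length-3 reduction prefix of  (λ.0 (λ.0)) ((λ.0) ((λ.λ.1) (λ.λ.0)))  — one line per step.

  start: (λ.0 (λ.0)) ((λ.0) ((λ.λ.1) (λ.λ.0)))
  →1  (λ.0) ((λ.λ.1) (λ.λ.0)) (λ.0)
  →2  (λ.λ.1) (λ.λ.0) (λ.0)
  →3  (λ.λ.λ.0) (λ.0)

Answer: after 3 steps: (λ.λ.λ.0) (λ.0)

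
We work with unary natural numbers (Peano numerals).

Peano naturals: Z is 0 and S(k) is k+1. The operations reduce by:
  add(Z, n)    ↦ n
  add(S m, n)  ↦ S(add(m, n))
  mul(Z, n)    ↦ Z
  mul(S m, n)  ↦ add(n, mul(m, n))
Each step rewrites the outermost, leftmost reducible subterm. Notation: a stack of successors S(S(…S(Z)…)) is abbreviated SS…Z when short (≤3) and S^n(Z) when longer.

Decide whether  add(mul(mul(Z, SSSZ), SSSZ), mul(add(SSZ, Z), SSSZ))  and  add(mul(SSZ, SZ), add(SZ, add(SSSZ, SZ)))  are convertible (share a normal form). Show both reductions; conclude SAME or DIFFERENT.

Answer: DIFFERENT — A ⇓ S^6(Z), B ⇓ S^7(Z)

Reduction:
Term A:
  start: add(mul(mul(Z, SSSZ), SSSZ), mul(add(SSZ, Z), SSSZ))
  →1  add(mul(Z, SSSZ), mul(add(SSZ, Z), SSSZ))
  →2  add(Z, mul(add(SSZ, Z), SSSZ))
  →3  mul(add(SSZ, Z), SSSZ)
  →4  mul(S(add(SZ, Z)), SSSZ)
  →5  add(SSSZ, mul(add(SZ, Z), SSSZ))
  →6  S(add(SSZ, mul(add(SZ, Z), SSSZ)))
  →7  S(S(add(SZ, mul(add(SZ, Z), SSSZ))))
  →8  S(S(S(add(Z, mul(add(SZ, Z), SSSZ)))))
  →9  S(S(S(mul(add(SZ, Z), SSSZ))))
  →10  S(S(S(mul(S(add(Z, Z)), SSSZ))))
  →11  S(S(S(add(SSSZ, mul(add(Z, Z), SSSZ)))))
  →12  S(S(S(S(add(SSZ, mul(add(Z, Z), SSSZ))))))
  →13  S(S(S(S(S(add(SZ, mul(add(Z, Z), SSSZ)))))))
  →14  S(S(S(S(S(S(add(Z, mul(add(Z, Z), SSSZ))))))))
  →15  S(S(S(S(S(S(mul(add(Z, Z), SSSZ)))))))
  →16  S(S(S(S(S(S(mul(Z, SSSZ)))))))
  →17  S^6(Z)

Term B:
  start: add(mul(SSZ, SZ), add(SZ, add(SSSZ, SZ)))
  →1  add(add(SZ, mul(SZ, SZ)), add(SZ, add(SSSZ, SZ)))
  →2  add(S(add(Z, mul(SZ, SZ))), add(SZ, add(SSSZ, SZ)))
  →3  S(add(add(Z, mul(SZ, SZ)), add(SZ, add(SSSZ, SZ))))
  →4  S(add(mul(SZ, SZ), add(SZ, add(SSSZ, SZ))))
  →5  S(add(add(SZ, mul(Z, SZ)), add(SZ, add(SSSZ, SZ))))
  →6  S(add(S(add(Z, mul(Z, SZ))), add(SZ, add(SSSZ, SZ))))
  →7  S(S(add(add(Z, mul(Z, SZ)), add(SZ, add(SSSZ, SZ)))))
  →8  S(S(add(mul(Z, SZ), add(SZ, add(SSSZ, SZ)))))
  →9  S(S(add(Z, add(SZ, add(SSSZ, SZ)))))
  →10  S(S(add(SZ, add(SSSZ, SZ))))
  →11  S(S(S(add(Z, add(SSSZ, SZ)))))
  →12  S(S(S(add(SSSZ, SZ))))
  →13  S(S(S(S(add(SSZ, SZ)))))
  →14  S(S(S(S(S(add(SZ, SZ))))))
  →15  S(S(S(S(S(S(add(Z, SZ)))))))
  →16  S^7(Z)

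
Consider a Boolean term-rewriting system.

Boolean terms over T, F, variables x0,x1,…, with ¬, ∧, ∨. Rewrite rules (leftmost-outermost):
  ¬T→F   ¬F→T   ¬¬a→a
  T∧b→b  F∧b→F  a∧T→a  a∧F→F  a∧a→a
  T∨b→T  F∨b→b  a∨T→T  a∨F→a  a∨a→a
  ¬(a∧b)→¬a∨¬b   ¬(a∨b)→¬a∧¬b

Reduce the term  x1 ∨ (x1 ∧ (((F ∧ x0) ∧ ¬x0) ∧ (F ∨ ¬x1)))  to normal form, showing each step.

  start: x1 ∨ (x1 ∧ (((F ∧ x0) ∧ ¬x0) ∧ (F ∨ ¬x1)))
  step 1: x1 ∨ (x1 ∧ ((F ∧ ¬x0) ∧ (F ∨ ¬x1)))
  step 2: x1 ∨ (x1 ∧ (F ∧ (F ∨ ¬x1)))
  step 3: x1 ∨ (x1 ∧ F)
  step 4: x1 ∨ F
  step 5: x1

Answer: normal form = x1  (in 5 steps)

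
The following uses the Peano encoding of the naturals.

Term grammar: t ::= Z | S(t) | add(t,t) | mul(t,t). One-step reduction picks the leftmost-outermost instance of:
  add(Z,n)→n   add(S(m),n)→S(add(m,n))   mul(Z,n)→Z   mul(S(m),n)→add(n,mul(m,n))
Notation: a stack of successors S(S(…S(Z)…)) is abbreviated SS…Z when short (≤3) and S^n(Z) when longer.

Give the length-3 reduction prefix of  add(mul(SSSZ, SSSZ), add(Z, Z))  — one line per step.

  start: add(mul(SSSZ, SSSZ), add(Z, Z))
  step 1: add(add(SSSZ, mul(SSZ, SSSZ)), add(Z, Z))
  step 2: add(S(add(SSZ, mul(SSZ, SSSZ))), add(Z, Z))
  step 3: S(add(add(SSZ, mul(SSZ, SSSZ)), add(Z, Z)))

Answer: after 3 steps: S(add(add(SSZ, mul(SSZ, SSSZ)), add(Z, Z)))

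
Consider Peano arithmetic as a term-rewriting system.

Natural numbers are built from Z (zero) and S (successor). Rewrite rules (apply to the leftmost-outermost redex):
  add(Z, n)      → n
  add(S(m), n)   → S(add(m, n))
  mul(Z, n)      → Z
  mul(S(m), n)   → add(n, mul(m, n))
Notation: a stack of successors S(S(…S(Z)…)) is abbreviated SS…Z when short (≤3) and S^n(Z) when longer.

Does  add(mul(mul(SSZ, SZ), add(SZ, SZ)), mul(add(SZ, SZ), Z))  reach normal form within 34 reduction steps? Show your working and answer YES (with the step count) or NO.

Answer: YES — reaches normal form S^4(Z) in 32 ≤ 34 steps

Derivation:
  start: add(mul(mul(SSZ, SZ), add(SZ, SZ)), mul(add(SZ, SZ), Z))
  [1] add(mul(add(SZ, mul(SZ, SZ)), add(SZ, SZ)), mul(add(SZ, SZ), Z))
  [2] add(mul(S(add(Z, mul(SZ, SZ))), add(SZ, SZ)), mul(add(SZ, SZ), Z))
  [3] add(add(add(SZ, SZ), mul(add(Z, mul(SZ, SZ)), add(SZ, SZ))), mul(add(SZ, SZ), Z))
  [4] add(add(S(add(Z, SZ)), mul(add(Z, mul(SZ, SZ)), add(SZ, SZ))), mul(add(SZ, SZ), Z))
  [5] add(S(add(add(Z, SZ), mul(add(Z, mul(SZ, SZ)), add(SZ, SZ)))), mul(add(SZ, SZ), Z))
  [6] S(add(add(add(Z, SZ), mul(add(Z, mul(SZ, SZ)), add(SZ, SZ))), mul(add(SZ, SZ), Z)))
  [7] S(add(add(SZ, mul(add(Z, mul(SZ, SZ)), add(SZ, SZ))), mul(add(SZ, SZ), Z)))
  [8] S(add(S(add(Z, mul(add(Z, mul(SZ, SZ)), add(SZ, SZ)))), mul(add(SZ, SZ), Z)))
  [9] S(S(add(add(Z, mul(add(Z, mul(SZ, SZ)), add(SZ, SZ))), mul(add(SZ, SZ), Z))))
  [10] S(S(add(mul(add(Z, mul(SZ, SZ)), add(SZ, SZ)), mul(add(SZ, SZ), Z))))
  [11] S(S(add(mul(mul(SZ, SZ), add(SZ, SZ)), mul(add(SZ, SZ), Z))))
  [12] S(S(add(mul(add(SZ, mul(Z, SZ)), add(SZ, SZ)), mul(add(SZ, SZ), Z))))
  [13] S(S(add(mul(S(add(Z, mul(Z, SZ))), add(SZ, SZ)), mul(add(SZ, SZ), Z))))
  [14] S(S(add(add(add(SZ, SZ), mul(add(Z, mul(Z, SZ)), add(SZ, SZ))), mul(add(SZ, SZ), Z))))
  [15] S(S(add(add(S(add(Z, SZ)), mul(add(Z, mul(Z, SZ)), add(SZ, SZ))), mul(add(SZ, SZ), Z))))
  [16] S(S(add(S(add(add(Z, SZ), mul(add(Z, mul(Z, SZ)), add(SZ, SZ)))), mul(add(SZ, SZ), Z))))
  [17] S(S(S(add(add(add(Z, SZ), mul(add(Z, mul(Z, SZ)), add(SZ, SZ))), mul(add(SZ, SZ), Z)))))
  [18] S(S(S(add(add(SZ, mul(add(Z, mul(Z, SZ)), add(SZ, SZ))), mul(add(SZ, SZ), Z)))))
  [19] S(S(S(add(S(add(Z, mul(add(Z, mul(Z, SZ)), add(SZ, SZ)))), mul(add(SZ, SZ), Z)))))
  [20] S(S(S(S(add(add(Z, mul(add(Z, mul(Z, SZ)), add(SZ, SZ))), mul(add(SZ, SZ), Z))))))
  [21] S(S(S(S(add(mul(add(Z, mul(Z, SZ)), add(SZ, SZ)), mul(add(SZ, SZ), Z))))))
  [22] S(S(S(S(add(mul(mul(Z, SZ), add(SZ, SZ)), mul(add(SZ, SZ), Z))))))
  [23] S(S(S(S(add(mul(Z, add(SZ, SZ)), mul(add(SZ, SZ), Z))))))
  [24] S(S(S(S(add(Z, mul(add(SZ, SZ), Z))))))
  [25] S(S(S(S(mul(add(SZ, SZ), Z)))))
  [26] S(S(S(S(mul(S(add(Z, SZ)), Z)))))
  [27] S(S(S(S(add(Z, mul(add(Z, SZ), Z))))))
  [28] S(S(S(S(mul(add(Z, SZ), Z)))))
  [29] S(S(S(S(mul(SZ, Z)))))
  [30] S(S(S(S(add(Z, mul(Z, Z))))))
  [31] S(S(S(S(mul(Z, Z)))))
  [32] S^4(Z)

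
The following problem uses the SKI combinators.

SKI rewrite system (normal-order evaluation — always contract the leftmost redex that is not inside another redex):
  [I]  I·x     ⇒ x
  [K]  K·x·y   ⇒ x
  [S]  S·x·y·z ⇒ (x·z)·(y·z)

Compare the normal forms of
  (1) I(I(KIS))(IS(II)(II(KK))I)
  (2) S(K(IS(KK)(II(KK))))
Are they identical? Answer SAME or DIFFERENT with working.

Term A:
  start: I(I(KIS))(IS(II)(II(KK))I)
  →1  I(KIS)(IS(II)(II(KK))I)
  →2  KIS(IS(II)(II(KK))I)
  →3  I(IS(II)(II(KK))I)
  →4  IS(II)(II(KK))I
  →5  S(II)(II(KK))I
  →6  III(II(KK)I)
  →7  II(II(KK)I)
  →8  I(II(KK)I)
  →9  II(KK)I
  →10  I(KK)I
  →11  KKI
  →12  K

Term B:
  start: S(K(IS(KK)(II(KK))))
  →1  S(K(S(KK)(II(KK))))
  →2  S(K(S(KK)(I(KK))))
  →3  S(K(S(KK)(KK)))

Answer: DIFFERENT — A ⇓ K, B ⇓ S(K(S(KK)(KK)))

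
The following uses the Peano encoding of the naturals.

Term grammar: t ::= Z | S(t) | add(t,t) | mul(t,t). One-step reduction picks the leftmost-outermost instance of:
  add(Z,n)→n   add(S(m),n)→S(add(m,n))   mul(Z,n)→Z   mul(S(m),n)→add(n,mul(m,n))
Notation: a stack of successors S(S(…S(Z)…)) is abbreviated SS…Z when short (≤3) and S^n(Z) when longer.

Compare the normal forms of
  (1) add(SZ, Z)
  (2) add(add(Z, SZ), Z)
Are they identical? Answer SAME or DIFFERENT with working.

Term A:
  start: add(SZ, Z)
  [1] S(add(Z, Z))
  [2] SZ

Term B:
  start: add(add(Z, SZ), Z)
  [1] add(SZ, Z)
  [2] S(add(Z, Z))
  [3] SZ

Answer: SAME — A ⇓ SZ, B ⇓ SZ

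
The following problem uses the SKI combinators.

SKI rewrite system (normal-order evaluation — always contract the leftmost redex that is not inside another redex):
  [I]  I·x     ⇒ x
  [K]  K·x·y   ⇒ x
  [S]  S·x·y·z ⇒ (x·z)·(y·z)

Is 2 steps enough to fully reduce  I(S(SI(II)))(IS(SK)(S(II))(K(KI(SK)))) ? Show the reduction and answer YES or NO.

  start: I(S(SI(II)))(IS(SK)(S(II))(K(KI(SK))))
  →1  S(SI(II))(IS(SK)(S(II))(K(KI(SK))))
  →2  S(SII)(IS(SK)(S(II))(K(KI(SK))))

Answer: NO — after 2 steps the term is S(SII)(IS(SK)(S(II))(K(KI(SK)))), not yet normal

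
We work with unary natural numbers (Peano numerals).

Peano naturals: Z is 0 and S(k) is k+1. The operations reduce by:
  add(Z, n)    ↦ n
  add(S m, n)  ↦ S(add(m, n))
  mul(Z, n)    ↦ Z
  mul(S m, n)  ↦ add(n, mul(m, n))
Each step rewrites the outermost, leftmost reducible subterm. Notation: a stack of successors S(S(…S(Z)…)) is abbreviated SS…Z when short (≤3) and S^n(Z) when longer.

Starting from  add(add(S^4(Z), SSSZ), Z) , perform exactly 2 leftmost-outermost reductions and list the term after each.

  start: add(add(S^4(Z), SSSZ), Z)
  step 1: add(S(add(SSSZ, SSSZ)), Z)
  step 2: S(add(add(SSSZ, SSSZ), Z))

Answer: after 2 steps: S(add(add(SSSZ, SSSZ), Z))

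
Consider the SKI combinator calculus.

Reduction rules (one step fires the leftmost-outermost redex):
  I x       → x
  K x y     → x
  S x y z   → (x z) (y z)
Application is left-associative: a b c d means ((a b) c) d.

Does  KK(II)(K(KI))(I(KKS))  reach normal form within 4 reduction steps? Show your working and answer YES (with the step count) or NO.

  start: KK(II)(K(KI))(I(KKS))
  [1] K(K(KI))(I(KKS))
  [2] K(KI)

Answer: YES — reaches normal form K(KI) in 2 ≤ 4 steps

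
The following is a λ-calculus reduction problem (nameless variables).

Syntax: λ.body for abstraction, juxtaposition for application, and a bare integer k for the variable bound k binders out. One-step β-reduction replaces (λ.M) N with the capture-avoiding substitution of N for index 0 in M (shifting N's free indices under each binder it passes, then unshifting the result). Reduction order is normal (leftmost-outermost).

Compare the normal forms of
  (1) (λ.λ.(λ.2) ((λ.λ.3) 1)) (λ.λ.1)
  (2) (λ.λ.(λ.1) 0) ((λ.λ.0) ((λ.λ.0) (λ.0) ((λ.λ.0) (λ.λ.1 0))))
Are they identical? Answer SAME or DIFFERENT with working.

Answer: DIFFERENT — A ⇓ λ.λ.λ.1, B ⇓ λ.0

Working:
Term A:
  start: (λ.λ.(λ.2) ((λ.λ.3) 1)) (λ.λ.1)
  [1] λ.(λ.λ.λ.1) ((λ.λ.λ.λ.1) (λ.λ.1))
  [2] λ.λ.λ.1

Term B:
  start: (λ.λ.(λ.1) 0) ((λ.λ.0) ((λ.λ.0) (λ.0) ((λ.λ.0) (λ.λ.1 0))))
  [1] λ.(λ.1) 0
  [2] λ.0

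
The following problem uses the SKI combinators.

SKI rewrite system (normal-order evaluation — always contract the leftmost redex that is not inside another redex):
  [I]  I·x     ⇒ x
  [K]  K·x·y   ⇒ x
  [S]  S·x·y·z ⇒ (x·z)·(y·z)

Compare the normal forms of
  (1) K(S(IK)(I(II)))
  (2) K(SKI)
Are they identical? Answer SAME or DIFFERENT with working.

Term A:
  start: K(S(IK)(I(II)))
  [1] K(SK(I(II)))
  [2] K(SK(II))
  [3] K(SKI)

Term B:
  start: K(SKI)

Answer: SAME — A ⇓ K(SKI), B ⇓ K(SKI)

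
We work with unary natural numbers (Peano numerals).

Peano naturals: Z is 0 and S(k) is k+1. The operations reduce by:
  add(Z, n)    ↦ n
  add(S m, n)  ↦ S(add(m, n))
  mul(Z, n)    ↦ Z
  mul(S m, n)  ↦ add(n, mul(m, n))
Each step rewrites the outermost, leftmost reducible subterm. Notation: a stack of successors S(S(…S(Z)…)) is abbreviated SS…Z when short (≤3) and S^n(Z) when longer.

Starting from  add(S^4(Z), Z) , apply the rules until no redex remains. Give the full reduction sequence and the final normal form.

Answer: normal form = S^4(Z)  (in 5 steps)

Derivation:
  start: add(S^4(Z), Z)
  →1  S(add(SSSZ, Z))
  →2  S(S(add(SSZ, Z)))
  →3  S(S(S(add(SZ, Z))))
  →4  S(S(S(S(add(Z, Z)))))
  →5  S^4(Z)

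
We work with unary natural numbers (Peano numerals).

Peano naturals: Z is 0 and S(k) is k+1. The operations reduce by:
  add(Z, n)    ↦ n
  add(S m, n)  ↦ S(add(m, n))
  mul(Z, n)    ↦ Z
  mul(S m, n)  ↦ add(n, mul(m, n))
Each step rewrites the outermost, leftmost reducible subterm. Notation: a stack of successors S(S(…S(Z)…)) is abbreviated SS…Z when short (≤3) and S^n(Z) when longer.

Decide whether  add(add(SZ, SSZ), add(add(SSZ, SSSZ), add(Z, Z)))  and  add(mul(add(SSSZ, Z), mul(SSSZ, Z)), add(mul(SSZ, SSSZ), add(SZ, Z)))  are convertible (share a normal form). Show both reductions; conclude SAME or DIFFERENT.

Term A:
  start: add(add(SZ, SSZ), add(add(SSZ, SSSZ), add(Z, Z)))
  step 1: add(S(add(Z, SSZ)), add(add(SSZ, SSSZ), add(Z, Z)))
  step 2: S(add(add(Z, SSZ), add(add(SSZ, SSSZ), add(Z, Z))))
  step 3: S(add(SSZ, add(add(SSZ, SSSZ), add(Z, Z))))
  step 4: S(S(add(SZ, add(add(SSZ, SSSZ), add(Z, Z)))))
  step 5: S(S(S(add(Z, add(add(SSZ, SSSZ), add(Z, Z))))))
  step 6: S(S(S(add(add(SSZ, SSSZ), add(Z, Z)))))
  step 7: S(S(S(add(S(add(SZ, SSSZ)), add(Z, Z)))))
  step 8: S(S(S(S(add(add(SZ, SSSZ), add(Z, Z))))))
  step 9: S(S(S(S(add(S(add(Z, SSSZ)), add(Z, Z))))))
  step 10: S(S(S(S(S(add(add(Z, SSSZ), add(Z, Z)))))))
  step 11: S(S(S(S(S(add(SSSZ, add(Z, Z)))))))
  step 12: S(S(S(S(S(S(add(SSZ, add(Z, Z))))))))
  step 13: S(S(S(S(S(S(S(add(SZ, add(Z, Z)))))))))
  step 14: S(S(S(S(S(S(S(S(add(Z, add(Z, Z))))))))))
  step 15: S(S(S(S(S(S(S(S(add(Z, Z)))))))))
  step 16: S^8(Z)

Term B:
  start: add(mul(add(SSSZ, Z), mul(SSSZ, Z)), add(mul(SSZ, SSSZ), add(SZ, Z)))
  step 1: add(mul(S(add(SSZ, Z)), mul(SSSZ, Z)), add(mul(SSZ, SSSZ), add(SZ, Z)))
  step 2: add(add(mul(SSSZ, Z), mul(add(SSZ, Z), mul(SSSZ, Z))), add(mul(SSZ, SSSZ), add(SZ, Z)))
  step 3: add(add(add(Z, mul(SSZ, Z)), mul(add(SSZ, Z), mul(SSSZ, Z))), add(mul(SSZ, SSSZ), add(SZ, Z)))
  step 4: add(add(mul(SSZ, Z), mul(add(SSZ, Z), mul(SSSZ, Z))), add(mul(SSZ, SSSZ), add(SZ, Z)))
  step 5: add(add(add(Z, mul(SZ, Z)), mul(add(SSZ, Z), mul(SSSZ, Z))), add(mul(SSZ, SSSZ), add(SZ, Z)))
  step 6: add(add(mul(SZ, Z), mul(add(SSZ, Z), mul(SSSZ, Z))), add(mul(SSZ, SSSZ), add(SZ, Z)))
  step 7: add(add(add(Z, mul(Z, Z)), mul(add(SSZ, Z), mul(SSSZ, Z))), add(mul(SSZ, SSSZ), add(SZ, Z)))
  step 8: add(add(mul(Z, Z), mul(add(SSZ, Z), mul(SSSZ, Z))), add(mul(SSZ, SSSZ), add(SZ, Z)))
  step 9: add(add(Z, mul(add(SSZ, Z), mul(SSSZ, Z))), add(mul(SSZ, SSSZ), add(SZ, Z)))
  step 10: add(mul(add(SSZ, Z), mul(SSSZ, Z)), add(mul(SSZ, SSSZ), add(SZ, Z)))
  step 11: add(mul(S(add(SZ, Z)), mul(SSSZ, Z)), add(mul(SSZ, SSSZ), add(SZ, Z)))
  step 12: add(add(mul(SSSZ, Z), mul(add(SZ, Z), mul(SSSZ, Z))), add(mul(SSZ, SSSZ), add(SZ, Z)))
  step 13: add(add(add(Z, mul(SSZ, Z)), mul(add(SZ, Z), mul(SSSZ, Z))), add(mul(SSZ, SSSZ), add(SZ, Z)))
  step 14: add(add(mul(SSZ, Z), mul(add(SZ, Z), mul(SSSZ, Z))), add(mul(SSZ, SSSZ), add(SZ, Z)))
  step 15: add(add(add(Z, mul(SZ, Z)), mul(add(SZ, Z), mul(SSSZ, Z))), add(mul(SSZ, SSSZ), add(SZ, Z)))
  step 16: add(add(mul(SZ, Z), mul(add(SZ, Z), mul(SSSZ, Z))), add(mul(SSZ, SSSZ), add(SZ, Z)))
  step 17: add(add(add(Z, mul(Z, Z)), mul(add(SZ, Z), mul(SSSZ, Z))), add(mul(SSZ, SSSZ), add(SZ, Z)))
  step 18: add(add(mul(Z, Z), mul(add(SZ, Z), mul(SSSZ, Z))), add(mul(SSZ, SSSZ), add(SZ, Z)))
  step 19: add(add(Z, mul(add(SZ, Z), mul(SSSZ, Z))), add(mul(SSZ, SSSZ), add(SZ, Z)))
  step 20: add(mul(add(SZ, Z), mul(SSSZ, Z)), add(mul(SSZ, SSSZ), add(SZ, Z)))
  step 21: add(mul(S(add(Z, Z)), mul(SSSZ, Z)), add(mul(SSZ, SSSZ), add(SZ, Z)))
  step 22: add(add(mul(SSSZ, Z), mul(add(Z, Z), mul(SSSZ, Z))), add(mul(SSZ, SSSZ), add(SZ, Z)))
  step 23: add(add(add(Z, mul(SSZ, Z)), mul(add(Z, Z), mul(SSSZ, Z))), add(mul(SSZ, SSSZ), add(SZ, Z)))
  step 24: add(add(mul(SSZ, Z), mul(add(Z, Z), mul(SSSZ, Z))), add(mul(SSZ, SSSZ), add(SZ, Z)))
  step 25: add(add(add(Z, mul(SZ, Z)), mul(add(Z, Z), mul(SSSZ, Z))), add(mul(SSZ, SSSZ), add(SZ, Z)))
  step 26: add(add(mul(SZ, Z), mul(add(Z, Z), mul(SSSZ, Z))), add(mul(SSZ, SSSZ), add(SZ, Z)))
  step 27: add(add(add(Z, mul(Z, Z)), mul(add(Z, Z), mul(SSSZ, Z))), add(mul(SSZ, SSSZ), add(SZ, Z)))
  step 28: add(add(mul(Z, Z), mul(add(Z, Z), mul(SSSZ, Z))), add(mul(SSZ, SSSZ), add(SZ, Z)))
  step 29: add(add(Z, mul(add(Z, Z), mul(SSSZ, Z))), add(mul(SSZ, SSSZ), add(SZ, Z)))
  step 30: add(mul(add(Z, Z), mul(SSSZ, Z)), add(mul(SSZ, SSSZ), add(SZ, Z)))
  step 31: add(mul(Z, mul(SSSZ, Z)), add(mul(SSZ, SSSZ), add(SZ, Z)))
  step 32: add(Z, add(mul(SSZ, SSSZ), add(SZ, Z)))
  step 33: add(mul(SSZ, SSSZ), add(SZ, Z))
  step 34: add(add(SSSZ, mul(SZ, SSSZ)), add(SZ, Z))
  step 35: add(S(add(SSZ, mul(SZ, SSSZ))), add(SZ, Z))
  step 36: S(add(add(SSZ, mul(SZ, SSSZ)), add(SZ, Z)))
  step 37: S(add(S(add(SZ, mul(SZ, SSSZ))), add(SZ, Z)))
  step 38: S(S(add(add(SZ, mul(SZ, SSSZ)), add(SZ, Z))))
  step 39: S(S(add(S(add(Z, mul(SZ, SSSZ))), add(SZ, Z))))
  step 40: S(S(S(add(add(Z, mul(SZ, SSSZ)), add(SZ, Z)))))
  step 41: S(S(S(add(mul(SZ, SSSZ), add(SZ, Z)))))
  step 42: S(S(S(add(add(SSSZ, mul(Z, SSSZ)), add(SZ, Z)))))
  step 43: S(S(S(add(S(add(SSZ, mul(Z, SSSZ))), add(SZ, Z)))))
  step 44: S(S(S(S(add(add(SSZ, mul(Z, SSSZ)), add(SZ, Z))))))
  step 45: S(S(S(S(add(S(add(SZ, mul(Z, SSSZ))), add(SZ, Z))))))
  step 46: S(S(S(S(S(add(add(SZ, mul(Z, SSSZ)), add(SZ, Z)))))))
  step 47: S(S(S(S(S(add(S(add(Z, mul(Z, SSSZ))), add(SZ, Z)))))))
  step 48: S(S(S(S(S(S(add(add(Z, mul(Z, SSSZ)), add(SZ, Z))))))))
  step 49: S(S(S(S(S(S(add(mul(Z, SSSZ), add(SZ, Z))))))))
  step 50: S(S(S(S(S(S(add(Z, add(SZ, Z))))))))
  step 51: S(S(S(S(S(S(add(SZ, Z)))))))
  step 52: S(S(S(S(S(S(S(add(Z, Z))))))))
  step 53: S^7(Z)

Answer: DIFFERENT — A ⇓ S^8(Z), B ⇓ S^7(Z)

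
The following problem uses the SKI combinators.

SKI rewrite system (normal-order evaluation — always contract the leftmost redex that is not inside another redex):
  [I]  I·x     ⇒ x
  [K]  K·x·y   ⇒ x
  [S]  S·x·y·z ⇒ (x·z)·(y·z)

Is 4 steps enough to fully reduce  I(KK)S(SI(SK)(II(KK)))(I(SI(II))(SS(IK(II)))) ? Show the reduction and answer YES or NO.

  start: I(KK)S(SI(SK)(II(KK)))(I(SI(II))(SS(IK(II))))
  step 1: KKS(SI(SK)(II(KK)))(I(SI(II))(SS(IK(II))))
  step 2: K(SI(SK)(II(KK)))(I(SI(II))(SS(IK(II))))
  step 3: SI(SK)(II(KK))
  step 4: I(II(KK))(SK(II(KK)))

Answer: NO — after 4 steps the term is I(II(KK))(SK(II(KK))), not yet normal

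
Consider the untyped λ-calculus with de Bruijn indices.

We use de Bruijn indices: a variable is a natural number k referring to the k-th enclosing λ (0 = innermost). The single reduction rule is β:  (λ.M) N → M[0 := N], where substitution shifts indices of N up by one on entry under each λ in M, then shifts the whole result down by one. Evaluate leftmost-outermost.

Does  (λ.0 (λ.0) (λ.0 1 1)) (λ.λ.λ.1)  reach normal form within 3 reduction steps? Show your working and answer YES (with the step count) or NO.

Answer: YES — reaches normal form λ.λ.0 (λ.λ.λ.1) (λ.λ.λ.1) in 3 ≤ 3 steps

Derivation:
  start: (λ.0 (λ.0) (λ.0 1 1)) (λ.λ.λ.1)
  step 1: (λ.λ.λ.1) (λ.0) (λ.0 (λ.λ.λ.1) (λ.λ.λ.1))
  step 2: (λ.λ.1) (λ.0 (λ.λ.λ.1) (λ.λ.λ.1))
  step 3: λ.λ.0 (λ.λ.λ.1) (λ.λ.λ.1)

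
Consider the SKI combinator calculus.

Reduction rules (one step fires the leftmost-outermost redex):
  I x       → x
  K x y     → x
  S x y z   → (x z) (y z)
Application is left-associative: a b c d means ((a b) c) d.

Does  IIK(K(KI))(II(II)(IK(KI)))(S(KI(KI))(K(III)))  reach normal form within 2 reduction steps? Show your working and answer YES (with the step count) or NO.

  start: IIK(K(KI))(II(II)(IK(KI)))(S(KI(KI))(K(III)))
  →1  IK(K(KI))(II(II)(IK(KI)))(S(KI(KI))(K(III)))
  →2  K(K(KI))(II(II)(IK(KI)))(S(KI(KI))(K(III)))

Answer: NO — after 2 steps the term is K(K(KI))(II(II)(IK(KI)))(S(KI(KI))(K(III))), not yet normal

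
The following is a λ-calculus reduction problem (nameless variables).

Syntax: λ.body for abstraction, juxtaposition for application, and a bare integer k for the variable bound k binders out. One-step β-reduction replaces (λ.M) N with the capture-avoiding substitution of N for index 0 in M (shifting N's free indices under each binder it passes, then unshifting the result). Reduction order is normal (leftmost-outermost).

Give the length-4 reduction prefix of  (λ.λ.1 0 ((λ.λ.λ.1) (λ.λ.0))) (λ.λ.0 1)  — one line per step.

Answer: after 4 steps: λ.(λ.λ.1) 0

Working:
  start: (λ.λ.1 0 ((λ.λ.λ.1) (λ.λ.0))) (λ.λ.0 1)
  [1] λ.(λ.λ.0 1) 0 ((λ.λ.λ.1) (λ.λ.0))
  [2] λ.(λ.0 1) ((λ.λ.λ.1) (λ.λ.0))
  [3] λ.(λ.λ.λ.1) (λ.λ.0) 0
  [4] λ.(λ.λ.1) 0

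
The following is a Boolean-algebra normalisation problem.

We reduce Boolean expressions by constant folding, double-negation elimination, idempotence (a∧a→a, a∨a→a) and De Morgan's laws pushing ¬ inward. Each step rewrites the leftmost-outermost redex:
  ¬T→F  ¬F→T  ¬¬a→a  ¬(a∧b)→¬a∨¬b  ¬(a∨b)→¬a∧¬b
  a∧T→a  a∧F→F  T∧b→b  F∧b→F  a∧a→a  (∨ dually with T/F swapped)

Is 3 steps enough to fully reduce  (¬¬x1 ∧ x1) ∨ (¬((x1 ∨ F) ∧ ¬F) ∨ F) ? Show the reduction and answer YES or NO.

  start: (¬¬x1 ∧ x1) ∨ (¬((x1 ∨ F) ∧ ¬F) ∨ F)
  [1] (x1 ∧ x1) ∨ (¬((x1 ∨ F) ∧ ¬F) ∨ F)
  [2] x1 ∨ (¬((x1 ∨ F) ∧ ¬F) ∨ F)
  [3] x1 ∨ ¬((x1 ∨ F) ∧ ¬F)

Answer: NO — after 3 steps the term is x1 ∨ ¬((x1 ∨ F) ∧ ¬F), not yet normal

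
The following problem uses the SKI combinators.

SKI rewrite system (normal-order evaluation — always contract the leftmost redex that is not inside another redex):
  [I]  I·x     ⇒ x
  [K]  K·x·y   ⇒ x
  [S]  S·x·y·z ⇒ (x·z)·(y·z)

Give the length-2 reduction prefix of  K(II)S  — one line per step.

  start: K(II)S
  →1  II
  →2  I

Answer: after 2 steps: I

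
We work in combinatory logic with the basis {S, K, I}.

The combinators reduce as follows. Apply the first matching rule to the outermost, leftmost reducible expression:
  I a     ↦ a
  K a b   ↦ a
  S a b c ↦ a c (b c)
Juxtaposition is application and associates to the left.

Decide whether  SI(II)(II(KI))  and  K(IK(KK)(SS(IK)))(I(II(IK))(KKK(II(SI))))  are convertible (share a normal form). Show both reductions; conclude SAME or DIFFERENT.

Term A:
  start: SI(II)(II(KI))
  step 1: I(II(KI))(II(II(KI)))
  step 2: II(KI)(II(II(KI)))
  step 3: I(KI)(II(II(KI)))
  step 4: KI(II(II(KI)))
  step 5: I

Term B:
  start: K(IK(KK)(SS(IK)))(I(II(IK))(KKK(II(SI))))
  step 1: IK(KK)(SS(IK))
  step 2: K(KK)(SS(IK))
  step 3: KK

Answer: DIFFERENT — A ⇓ I, B ⇓ KK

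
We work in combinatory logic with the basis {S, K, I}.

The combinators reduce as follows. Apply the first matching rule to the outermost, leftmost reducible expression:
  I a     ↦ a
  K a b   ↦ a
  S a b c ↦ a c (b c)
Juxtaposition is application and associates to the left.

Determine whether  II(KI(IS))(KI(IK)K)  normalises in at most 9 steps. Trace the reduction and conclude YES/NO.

  start: II(KI(IS))(KI(IK)K)
  →1  I(KI(IS))(KI(IK)K)
  →2  KI(IS)(KI(IK)K)
  →3  I(KI(IK)K)
  →4  KI(IK)K
  →5  IK
  →6  K

Answer: YES — reaches normal form K in 6 ≤ 9 steps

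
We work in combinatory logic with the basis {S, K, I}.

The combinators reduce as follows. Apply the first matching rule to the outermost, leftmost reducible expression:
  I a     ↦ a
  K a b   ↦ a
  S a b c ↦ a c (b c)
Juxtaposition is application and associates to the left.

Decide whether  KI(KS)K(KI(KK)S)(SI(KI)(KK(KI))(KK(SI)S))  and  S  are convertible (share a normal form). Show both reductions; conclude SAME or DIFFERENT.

Answer: SAME — A ⇓ S, B ⇓ S

Reduction:
Term A:
  start: KI(KS)K(KI(KK)S)(SI(KI)(KK(KI))(KK(SI)S))
  →1  IK(KI(KK)S)(SI(KI)(KK(KI))(KK(SI)S))
  →2  K(KI(KK)S)(SI(KI)(KK(KI))(KK(SI)S))
  →3  KI(KK)S
  →4  IS
  →5  S

Term B:
  start: S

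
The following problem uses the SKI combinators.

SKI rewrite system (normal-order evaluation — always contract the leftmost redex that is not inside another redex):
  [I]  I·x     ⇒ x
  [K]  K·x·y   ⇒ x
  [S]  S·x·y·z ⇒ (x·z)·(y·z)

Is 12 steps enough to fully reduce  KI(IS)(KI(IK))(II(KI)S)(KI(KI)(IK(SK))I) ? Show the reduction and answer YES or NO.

Answer: YES — reaches normal form SK in 12 ≤ 12 steps

Derivation:
  start: KI(IS)(KI(IK))(II(KI)S)(KI(KI)(IK(SK))I)
  [1] I(KI(IK))(II(KI)S)(KI(KI)(IK(SK))I)
  [2] KI(IK)(II(KI)S)(KI(KI)(IK(SK))I)
  [3] I(II(KI)S)(KI(KI)(IK(SK))I)
  [4] II(KI)S(KI(KI)(IK(SK))I)
  [5] I(KI)S(KI(KI)(IK(SK))I)
  [6] KIS(KI(KI)(IK(SK))I)
  [7] I(KI(KI)(IK(SK))I)
  [8] KI(KI)(IK(SK))I
  [9] I(IK(SK))I
  [10] IK(SK)I
  [11] K(SK)I
  [12] SK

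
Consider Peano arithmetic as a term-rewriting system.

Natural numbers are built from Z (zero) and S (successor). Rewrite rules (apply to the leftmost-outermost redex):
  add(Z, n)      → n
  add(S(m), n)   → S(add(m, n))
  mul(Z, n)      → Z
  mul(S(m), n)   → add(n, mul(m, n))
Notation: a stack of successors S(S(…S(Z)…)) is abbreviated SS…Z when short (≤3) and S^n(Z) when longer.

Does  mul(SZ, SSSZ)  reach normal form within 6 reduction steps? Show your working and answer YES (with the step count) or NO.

  start: mul(SZ, SSSZ)
  step 1: add(SSSZ, mul(Z, SSSZ))
  step 2: S(add(SSZ, mul(Z, SSSZ)))
  step 3: S(S(add(SZ, mul(Z, SSSZ))))
  step 4: S(S(S(add(Z, mul(Z, SSSZ)))))
  step 5: S(S(S(mul(Z, SSSZ))))
  step 6: SSSZ

Answer: YES — reaches normal form SSSZ in 6 ≤ 6 steps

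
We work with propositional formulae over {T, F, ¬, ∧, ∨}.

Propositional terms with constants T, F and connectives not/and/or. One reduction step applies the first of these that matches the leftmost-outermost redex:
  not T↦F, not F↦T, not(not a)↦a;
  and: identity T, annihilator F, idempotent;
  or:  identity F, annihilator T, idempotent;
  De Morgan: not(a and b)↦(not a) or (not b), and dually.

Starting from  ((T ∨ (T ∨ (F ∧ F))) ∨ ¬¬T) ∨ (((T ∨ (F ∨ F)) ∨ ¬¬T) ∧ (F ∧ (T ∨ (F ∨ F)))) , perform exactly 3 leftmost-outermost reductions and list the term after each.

Answer: after 3 steps: T

Working:
  start: ((T ∨ (T ∨ (F ∧ F))) ∨ ¬¬T) ∨ (((T ∨ (F ∨ F)) ∨ ¬¬T) ∧ (F ∧ (T ∨ (F ∨ F))))
  [1] (T ∨ ¬¬T) ∨ (((T ∨ (F ∨ F)) ∨ ¬¬T) ∧ (F ∧ (T ∨ (F ∨ F))))
  [2] T ∨ (((T ∨ (F ∨ F)) ∨ ¬¬T) ∧ (F ∧ (T ∨ (F ∨ F))))
  [3] T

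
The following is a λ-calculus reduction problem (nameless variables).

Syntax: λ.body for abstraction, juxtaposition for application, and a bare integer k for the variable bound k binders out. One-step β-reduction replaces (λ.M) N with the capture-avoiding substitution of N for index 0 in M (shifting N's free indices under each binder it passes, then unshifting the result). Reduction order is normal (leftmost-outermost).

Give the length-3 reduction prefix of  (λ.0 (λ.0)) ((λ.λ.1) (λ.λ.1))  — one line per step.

  start: (λ.0 (λ.0)) ((λ.λ.1) (λ.λ.1))
  [1] (λ.λ.1) (λ.λ.1) (λ.0)
  [2] (λ.λ.λ.1) (λ.0)
  [3] λ.λ.1

Answer: after 3 steps: λ.λ.1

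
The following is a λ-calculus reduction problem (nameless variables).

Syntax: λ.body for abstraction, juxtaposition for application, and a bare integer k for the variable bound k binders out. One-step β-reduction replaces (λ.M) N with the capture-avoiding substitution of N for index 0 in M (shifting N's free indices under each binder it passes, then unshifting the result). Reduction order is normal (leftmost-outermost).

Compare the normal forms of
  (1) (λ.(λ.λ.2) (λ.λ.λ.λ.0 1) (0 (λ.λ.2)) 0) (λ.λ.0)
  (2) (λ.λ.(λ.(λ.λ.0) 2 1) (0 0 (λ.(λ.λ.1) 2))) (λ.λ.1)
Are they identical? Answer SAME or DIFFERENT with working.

Term A:
  start: (λ.(λ.λ.2) (λ.λ.λ.λ.0 1) (0 (λ.λ.2)) 0) (λ.λ.0)
  →1  (λ.λ.λ.λ.0) (λ.λ.λ.λ.0 1) ((λ.λ.0) (λ.λ.λ.λ.0)) (λ.λ.0)
  →2  (λ.λ.λ.0) ((λ.λ.0) (λ.λ.λ.λ.0)) (λ.λ.0)
  →3  (λ.λ.0) (λ.λ.0)
  →4  λ.0

Term B:
  start: (λ.λ.(λ.(λ.λ.0) 2 1) (0 0 (λ.(λ.λ.1) 2))) (λ.λ.1)
  →1  λ.(λ.(λ.λ.0) (λ.λ.1) 1) (0 0 (λ.(λ.λ.1) (λ.λ.1)))
  →2  λ.(λ.λ.0) (λ.λ.1) 0
  →3  λ.(λ.0) 0
  →4  λ.0

Answer: SAME — A ⇓ λ.0, B ⇓ λ.0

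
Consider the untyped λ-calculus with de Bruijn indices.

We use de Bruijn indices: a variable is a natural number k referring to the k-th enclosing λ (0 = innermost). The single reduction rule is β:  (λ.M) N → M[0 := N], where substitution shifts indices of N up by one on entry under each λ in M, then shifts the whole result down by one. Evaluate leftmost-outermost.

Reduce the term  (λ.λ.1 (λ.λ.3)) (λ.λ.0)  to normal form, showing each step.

Answer: normal form = λ.λ.0  (in 2 steps)

Derivation:
  start: (λ.λ.1 (λ.λ.3)) (λ.λ.0)
  [1] λ.(λ.λ.0) (λ.λ.λ.λ.0)
  [2] λ.λ.0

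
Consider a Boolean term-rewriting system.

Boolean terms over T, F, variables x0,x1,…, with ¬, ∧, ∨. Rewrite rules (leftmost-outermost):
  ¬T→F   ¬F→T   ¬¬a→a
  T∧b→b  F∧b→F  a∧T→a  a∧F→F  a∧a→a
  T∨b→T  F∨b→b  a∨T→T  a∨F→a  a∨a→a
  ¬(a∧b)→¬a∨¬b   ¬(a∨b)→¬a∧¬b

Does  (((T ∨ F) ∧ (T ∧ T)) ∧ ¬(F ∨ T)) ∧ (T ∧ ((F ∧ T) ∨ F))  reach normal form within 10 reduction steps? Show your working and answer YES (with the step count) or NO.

  start: (((T ∨ F) ∧ (T ∧ T)) ∧ ¬(F ∨ T)) ∧ (T ∧ ((F ∧ T) ∨ F))
  step 1: ((T ∧ (T ∧ T)) ∧ ¬(F ∨ T)) ∧ (T ∧ ((F ∧ T) ∨ F))
  step 2: ((T ∧ T) ∧ ¬(F ∨ T)) ∧ (T ∧ ((F ∧ T) ∨ F))
  step 3: (T ∧ ¬(F ∨ T)) ∧ (T ∧ ((F ∧ T) ∨ F))
  step 4: ¬(F ∨ T) ∧ (T ∧ ((F ∧ T) ∨ F))
  step 5: (¬F ∧ ¬T) ∧ (T ∧ ((F ∧ T) ∨ F))
  step 6: (T ∧ ¬T) ∧ (T ∧ ((F ∧ T) ∨ F))
  step 7: ¬T ∧ (T ∧ ((F ∧ T) ∨ F))
  step 8: F ∧ (T ∧ ((F ∧ T) ∨ F))
  step 9: F

Answer: YES — reaches normal form F in 9 ≤ 10 steps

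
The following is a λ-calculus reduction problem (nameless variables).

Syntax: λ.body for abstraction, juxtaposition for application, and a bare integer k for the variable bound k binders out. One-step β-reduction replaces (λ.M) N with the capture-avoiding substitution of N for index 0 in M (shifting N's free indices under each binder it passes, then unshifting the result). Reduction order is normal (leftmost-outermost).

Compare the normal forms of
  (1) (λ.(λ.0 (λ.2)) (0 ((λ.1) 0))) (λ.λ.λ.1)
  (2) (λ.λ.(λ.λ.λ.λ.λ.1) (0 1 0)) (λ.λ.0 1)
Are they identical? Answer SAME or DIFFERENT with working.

Answer: SAME — A ⇓ λ.λ.λ.λ.λ.1, B ⇓ λ.λ.λ.λ.λ.1

Reduction:
Term A:
  start: (λ.(λ.0 (λ.2)) (0 ((λ.1) 0))) (λ.λ.λ.1)
  step 1: (λ.0 (λ.λ.λ.λ.1)) ((λ.λ.λ.1) ((λ.λ.λ.λ.1) (λ.λ.λ.1)))
  step 2: (λ.λ.λ.1) ((λ.λ.λ.λ.1) (λ.λ.λ.1)) (λ.λ.λ.λ.1)
  step 3: (λ.λ.1) (λ.λ.λ.λ.1)
  step 4: λ.λ.λ.λ.λ.1

Term B:
  start: (λ.λ.(λ.λ.λ.λ.λ.1) (0 1 0)) (λ.λ.0 1)
  step 1: λ.(λ.λ.λ.λ.λ.1) (0 (λ.λ.0 1) 0)
  step 2: λ.λ.λ.λ.λ.1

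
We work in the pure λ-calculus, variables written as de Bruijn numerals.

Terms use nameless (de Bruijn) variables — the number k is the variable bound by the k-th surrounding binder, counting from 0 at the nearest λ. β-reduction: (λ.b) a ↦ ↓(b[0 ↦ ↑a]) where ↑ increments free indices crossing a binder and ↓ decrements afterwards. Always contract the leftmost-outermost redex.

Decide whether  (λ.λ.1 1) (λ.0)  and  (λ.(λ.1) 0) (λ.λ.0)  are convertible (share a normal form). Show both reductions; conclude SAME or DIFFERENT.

Term A:
  start: (λ.λ.1 1) (λ.0)
  →1  λ.(λ.0) (λ.0)
  →2  λ.λ.0

Term B:
  start: (λ.(λ.1) 0) (λ.λ.0)
  →1  (λ.λ.λ.0) (λ.λ.0)
  →2  λ.λ.0

Answer: SAME — A ⇓ λ.λ.0, B ⇓ λ.λ.0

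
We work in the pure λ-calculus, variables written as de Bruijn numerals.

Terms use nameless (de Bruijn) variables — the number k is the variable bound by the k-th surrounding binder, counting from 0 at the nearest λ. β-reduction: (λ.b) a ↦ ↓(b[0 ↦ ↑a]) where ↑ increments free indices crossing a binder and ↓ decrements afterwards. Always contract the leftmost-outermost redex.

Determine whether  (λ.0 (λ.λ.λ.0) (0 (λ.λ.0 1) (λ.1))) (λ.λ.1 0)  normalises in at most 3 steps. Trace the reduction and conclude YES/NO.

  start: (λ.0 (λ.λ.λ.0) (0 (λ.λ.0 1) (λ.1))) (λ.λ.1 0)
  →1  (λ.λ.1 0) (λ.λ.λ.0) ((λ.λ.1 0) (λ.λ.0 1) (λ.λ.λ.1 0))
  →2  (λ.(λ.λ.λ.0) 0) ((λ.λ.1 0) (λ.λ.0 1) (λ.λ.λ.1 0))
  →3  (λ.λ.λ.0) ((λ.λ.1 0) (λ.λ.0 1) (λ.λ.λ.1 0))

Answer: NO — after 3 steps the term is (λ.λ.λ.0) ((λ.λ.1 0) (λ.λ.0 1) (λ.λ.λ.1 0)), not yet normal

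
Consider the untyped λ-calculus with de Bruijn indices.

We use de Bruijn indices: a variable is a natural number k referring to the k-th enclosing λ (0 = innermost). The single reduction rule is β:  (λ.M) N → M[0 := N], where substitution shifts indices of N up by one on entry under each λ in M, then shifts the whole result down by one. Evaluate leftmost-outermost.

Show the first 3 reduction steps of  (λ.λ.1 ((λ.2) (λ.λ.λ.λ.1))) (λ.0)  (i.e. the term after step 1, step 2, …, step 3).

Answer: after 3 steps: λ.λ.0

Working:
  start: (λ.λ.1 ((λ.2) (λ.λ.λ.λ.1))) (λ.0)
  [1] λ.(λ.0) ((λ.λ.0) (λ.λ.λ.λ.1))
  [2] λ.(λ.λ.0) (λ.λ.λ.λ.1)
  [3] λ.λ.0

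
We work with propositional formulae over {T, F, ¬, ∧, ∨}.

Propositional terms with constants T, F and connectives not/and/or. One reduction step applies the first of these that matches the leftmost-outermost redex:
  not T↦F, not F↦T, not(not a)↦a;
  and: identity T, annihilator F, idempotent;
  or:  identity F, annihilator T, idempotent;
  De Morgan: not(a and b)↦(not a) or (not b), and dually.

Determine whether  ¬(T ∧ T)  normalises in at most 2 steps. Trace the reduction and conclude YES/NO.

  start: ¬(T ∧ T)
  step 1: ¬T ∨ ¬T
  step 2: ¬T

Answer: NO — after 2 steps the term is ¬T, not yet normal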